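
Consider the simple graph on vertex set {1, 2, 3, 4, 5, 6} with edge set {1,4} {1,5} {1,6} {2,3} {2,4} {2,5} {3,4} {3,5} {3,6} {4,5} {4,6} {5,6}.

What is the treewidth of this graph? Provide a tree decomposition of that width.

Treewidth 3.
One such decomposition:
Bags: B1 = {1, 4, 5, 6}  B2 = {3, 4, 5, 6}  B3 = {2, 3, 4, 5}
Tree: B1–B2, B2–B3

The largest bag has 4 vertices, giving width 3; this decomposition certifies tw(G) ≤ 3. Conversely, {1, 4, 5, 6} is a clique of size 4, and the vertices of any clique must share a bag in every tree decomposition; so some bag has ≥ 4 vertices and tw(G) ≥ 3. Therefore the treewidth is 3.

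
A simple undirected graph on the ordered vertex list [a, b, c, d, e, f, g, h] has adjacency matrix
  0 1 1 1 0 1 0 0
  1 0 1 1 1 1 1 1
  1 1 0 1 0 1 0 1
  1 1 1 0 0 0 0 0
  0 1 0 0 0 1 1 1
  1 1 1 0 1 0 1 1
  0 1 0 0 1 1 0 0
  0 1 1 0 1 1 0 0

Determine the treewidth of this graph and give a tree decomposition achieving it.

Every bag has size at most 4, so the width is 4 − 1 = 3 and tw(G) ≤ 3. On the other hand G contains the 4-clique {a, b, c, d}. A clique must lie in a single bag of any decomposition, so no decomposition can have width below 3. The upper and lower bounds meet at 3, so that is the treewidth.

Treewidth 3.
One such decomposition:
Bags: B1 = {a, b, c, f}  B2 = {a, b, c, d}  B3 = {b, c, f, h}  B4 = {b, e, f, h}  B5 = {b, e, f, g}
Tree: B1–B2, B1–B3, B3–B4, B4–B5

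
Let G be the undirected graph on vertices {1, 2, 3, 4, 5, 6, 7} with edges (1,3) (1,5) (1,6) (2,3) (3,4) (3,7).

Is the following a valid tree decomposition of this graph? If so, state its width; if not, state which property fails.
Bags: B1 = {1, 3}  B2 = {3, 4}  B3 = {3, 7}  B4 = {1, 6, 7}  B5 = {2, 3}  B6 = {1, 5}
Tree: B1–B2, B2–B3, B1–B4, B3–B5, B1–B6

A tree decomposition must satisfy three properties: every vertex lies in some bag; for every edge, both endpoints lie together in some bag; and for every vertex, the bags containing it form a connected subtree. Here bags containing vertex 7 are not connected in the tree, so the decomposition is invalid.

No — bags containing vertex 7 are not connected in the tree.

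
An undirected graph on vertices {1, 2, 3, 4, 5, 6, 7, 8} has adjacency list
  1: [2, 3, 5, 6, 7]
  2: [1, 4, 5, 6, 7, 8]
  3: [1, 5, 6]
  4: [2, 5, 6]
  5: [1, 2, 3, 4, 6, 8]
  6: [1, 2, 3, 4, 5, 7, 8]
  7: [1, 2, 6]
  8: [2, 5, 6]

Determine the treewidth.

A width-3 tree decomposition is:
Bags: B1 = {1, 2, 5, 6}  B2 = {1, 2, 6, 7}  B3 = {2, 5, 6, 8}  B4 = {1, 3, 5, 6}  B5 = {2, 4, 5, 6}
Tree: B1–B2, B1–B3, B1–B4, B3–B5
Every bag has size at most 4, so the width is 4 − 1 = 3 and tw(G) ≤ 3. Conversely, {2, 5, 6, 8} is a clique of size 4, and the vertices of any clique must share a bag in every tree decomposition; so some bag has ≥ 4 vertices and tw(G) ≥ 3. Therefore the treewidth is 3.

3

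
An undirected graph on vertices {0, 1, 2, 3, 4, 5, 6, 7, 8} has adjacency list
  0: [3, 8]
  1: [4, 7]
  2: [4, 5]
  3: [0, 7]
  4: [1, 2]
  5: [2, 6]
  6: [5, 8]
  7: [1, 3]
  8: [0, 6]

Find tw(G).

A width-2 tree decomposition is:
Bags: B1 = {1, 3, 7}  B2 = {0, 1, 3}  B3 = {0, 1, 8}  B4 = {1, 6, 8}  B5 = {1, 5, 6}  B6 = {1, 2, 5}  B7 = {1, 2, 4}
Tree: B1–B2, B2–B3, B3–B4, B4–B5, B5–B6, B6–B7
Each bag holds 3 vertices, so the decomposition has width 2, which upper-bounds the treewidth. Since 1–7–3–0–8–6–5–2–4–1 is a cycle in G, G is not acyclic. Forests are exactly the graphs of treewidth ≤ 1, so tw(G) ≥ 2. Combining the bounds, tw(G) = 2.

2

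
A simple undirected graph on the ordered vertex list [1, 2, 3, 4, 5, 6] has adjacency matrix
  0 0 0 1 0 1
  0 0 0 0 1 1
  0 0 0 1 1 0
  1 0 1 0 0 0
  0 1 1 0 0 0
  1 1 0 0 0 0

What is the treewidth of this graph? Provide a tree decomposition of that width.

Treewidth 2.
Bags: B1 = {3, 4, 5}  B2 = {1, 4, 5}  B3 = {1, 5, 6}  B4 = {2, 5, 6}
Tree: B1–B2, B2–B3, B3–B4

Every bag has size at most 3, so the width is 3 − 1 = 2 and tw(G) ≤ 2. For the lower bound, G contains the cycle 5–3–4–1–6–2–5, so G is not a forest; only forests have treewidth ≤ 1, hence tw(G) ≥ 2. Therefore the treewidth is 2.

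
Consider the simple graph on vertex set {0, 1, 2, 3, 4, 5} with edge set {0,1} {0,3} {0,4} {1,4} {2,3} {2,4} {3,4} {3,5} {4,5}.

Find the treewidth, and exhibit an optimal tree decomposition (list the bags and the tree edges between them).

The largest bag has 3 vertices, giving width 2; this decomposition certifies tw(G) ≤ 2. For the lower bound, the 3 vertices {0, 1, 4} are pairwise adjacent, and any tree decomposition puts a clique entirely inside one bag — forcing width ≥ 2. The upper and lower bounds meet at 2, so that is the treewidth.

Treewidth 2.
Bags: B1 = {0, 1, 4}  B2 = {0, 3, 4}  B3 = {2, 3, 4}  B4 = {3, 4, 5}
Tree: B1–B2, B2–B3, B2–B4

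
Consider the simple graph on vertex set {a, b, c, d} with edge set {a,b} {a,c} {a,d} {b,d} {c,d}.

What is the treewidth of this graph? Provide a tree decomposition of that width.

The largest bag has 3 vertices, giving width 2; this decomposition certifies tw(G) ≤ 2. On the other hand G contains the 3-clique {a, c, d}. A clique must lie in a single bag of any decomposition, so no decomposition can have width below 2. The upper and lower bounds meet at 2, so that is the treewidth.

Treewidth 2.
One such decomposition:
Bags: B1 = {a, c, d}  B2 = {a, b, d}
Tree: B1–B2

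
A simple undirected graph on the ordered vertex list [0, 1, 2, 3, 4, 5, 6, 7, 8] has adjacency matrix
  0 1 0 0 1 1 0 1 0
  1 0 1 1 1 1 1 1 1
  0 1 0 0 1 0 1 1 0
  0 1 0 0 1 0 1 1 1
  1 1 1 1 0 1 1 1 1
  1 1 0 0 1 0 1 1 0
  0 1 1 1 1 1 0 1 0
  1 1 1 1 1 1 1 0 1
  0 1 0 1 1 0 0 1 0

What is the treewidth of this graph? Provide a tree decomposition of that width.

Treewidth 4.
Bags: B1 = {1, 3, 4, 6, 7}  B2 = {1, 4, 5, 6, 7}  B3 = {1, 3, 4, 7, 8}  B4 = {0, 1, 4, 5, 7}  B5 = {1, 2, 4, 6, 7}
Tree: B1–B2, B1–B3, B2–B4, B1–B5

Every bag has size at most 5, so the width is 5 − 1 = 4 and tw(G) ≤ 4. For the lower bound, the 5 vertices {0, 1, 4, 5, 7} are pairwise adjacent, and any tree decomposition puts a clique entirely inside one bag — forcing width ≥ 4. The upper and lower bounds meet at 4, so that is the treewidth.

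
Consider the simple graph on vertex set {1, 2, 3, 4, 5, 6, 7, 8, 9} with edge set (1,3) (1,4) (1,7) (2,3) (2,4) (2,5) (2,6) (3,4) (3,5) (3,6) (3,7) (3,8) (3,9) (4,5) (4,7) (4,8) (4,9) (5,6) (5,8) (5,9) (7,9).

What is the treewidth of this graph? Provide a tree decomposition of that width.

Treewidth 3.
One such decomposition:
Bags: B1 = {3, 4, 5, 9}  B2 = {3, 4, 5, 8}  B3 = {2, 3, 4, 5}  B4 = {3, 4, 7, 9}  B5 = {1, 3, 4, 7}  B6 = {2, 3, 5, 6}
Tree: B1–B2, B2–B3, B1–B4, B4–B5, B3–B6

Every bag has size at most 4, so the width is 4 − 1 = 3 and tw(G) ≤ 3. For the lower bound, the 4 vertices {1, 3, 4, 7} are pairwise adjacent, and any tree decomposition puts a clique entirely inside one bag — forcing width ≥ 3. Combining the bounds, tw(G) = 3.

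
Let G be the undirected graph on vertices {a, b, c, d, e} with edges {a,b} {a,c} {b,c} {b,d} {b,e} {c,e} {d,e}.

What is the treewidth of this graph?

A width-2 tree decomposition is:
Bags: B1 = {b, c, e}  B2 = {b, d, e}  B3 = {a, b, c}
Tree: B1–B2, B1–B3
The largest bag has 3 vertices, giving width 2; this decomposition certifies tw(G) ≤ 2. For the lower bound, the 3 vertices {b, d, e} are pairwise adjacent, and any tree decomposition puts a clique entirely inside one bag — forcing width ≥ 2. Therefore the treewidth is 2.

2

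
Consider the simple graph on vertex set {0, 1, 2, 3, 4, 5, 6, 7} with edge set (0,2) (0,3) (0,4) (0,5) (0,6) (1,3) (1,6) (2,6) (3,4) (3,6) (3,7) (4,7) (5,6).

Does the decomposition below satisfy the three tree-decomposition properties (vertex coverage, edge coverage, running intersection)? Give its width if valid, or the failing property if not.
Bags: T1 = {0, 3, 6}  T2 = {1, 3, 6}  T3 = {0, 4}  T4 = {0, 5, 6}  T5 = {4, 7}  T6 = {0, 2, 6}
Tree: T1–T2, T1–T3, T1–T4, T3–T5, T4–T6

No — edge (3,4) lies in no bag.

A tree decomposition must satisfy three properties: every vertex lies in some bag; for every edge, both endpoints lie together in some bag; and for every vertex, the bags containing it form a connected subtree. Here edge (3,4) lies in no bag, so the decomposition is invalid.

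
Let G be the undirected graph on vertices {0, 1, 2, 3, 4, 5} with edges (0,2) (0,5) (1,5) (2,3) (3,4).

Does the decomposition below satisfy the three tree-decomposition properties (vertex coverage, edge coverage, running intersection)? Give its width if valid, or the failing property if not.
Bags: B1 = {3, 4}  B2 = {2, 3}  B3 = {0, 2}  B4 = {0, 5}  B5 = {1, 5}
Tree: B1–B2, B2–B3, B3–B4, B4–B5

Yes; width 1.

Every vertex of G appears in some bag (union = {0, 1, 2, 3, 4, 5}); every edge is covered by a bag; and for each vertex v the set of bags containing v is connected in the bag tree. The decomposition is therefore valid. The largest bag has 2 vertices, so the width is 1.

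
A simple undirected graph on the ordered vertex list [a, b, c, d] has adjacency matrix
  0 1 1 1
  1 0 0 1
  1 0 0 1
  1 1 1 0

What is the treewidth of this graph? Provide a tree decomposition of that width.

Treewidth 2.
One optimal decomposition is:
Bags: B1 = {a, c, d}  B2 = {a, b, d}
Tree: B1–B2

The largest bag has 3 vertices, giving width 2; this decomposition certifies tw(G) ≤ 2. For the lower bound, the 3 vertices {a, c, d} are pairwise adjacent, and any tree decomposition puts a clique entirely inside one bag — forcing width ≥ 2. Combining the bounds, tw(G) = 2.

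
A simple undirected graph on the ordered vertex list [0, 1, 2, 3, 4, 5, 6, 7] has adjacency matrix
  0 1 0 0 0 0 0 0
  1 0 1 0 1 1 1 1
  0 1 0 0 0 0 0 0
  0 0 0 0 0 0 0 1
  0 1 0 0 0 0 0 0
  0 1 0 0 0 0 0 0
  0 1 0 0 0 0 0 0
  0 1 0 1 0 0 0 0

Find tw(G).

A width-1 tree decomposition is:
Bags: B1 = {1, 4}  B2 = {1, 6}  B3 = {1, 7}  B4 = {3, 7}  B5 = {1, 2}  B6 = {0, 1}  B7 = {1, 5}
Tree: B1–B2, B1–B3, B3–B4, B3–B5, B5–B6, B2–B7
Each bag holds 2 vertices, so the decomposition has width 1, which upper-bounds the treewidth. Any graph with an edge has treewidth ≥ 1, and G has the edge 4–1. Therefore the treewidth is 1.

1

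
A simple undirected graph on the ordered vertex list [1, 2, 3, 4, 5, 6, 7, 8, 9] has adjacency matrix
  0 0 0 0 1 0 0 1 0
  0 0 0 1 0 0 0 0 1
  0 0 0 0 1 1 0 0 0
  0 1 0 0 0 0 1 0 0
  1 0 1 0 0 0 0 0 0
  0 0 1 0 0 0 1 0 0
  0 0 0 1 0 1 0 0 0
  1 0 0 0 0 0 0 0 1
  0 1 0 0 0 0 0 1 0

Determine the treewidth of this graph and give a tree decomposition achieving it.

Treewidth 2.
One optimal decomposition is:
Bags: B1 = {4, 6, 7}  B2 = {3, 4, 6}  B3 = {3, 4, 5}  B4 = {1, 4, 5}  B5 = {1, 4, 8}  B6 = {4, 8, 9}  B7 = {2, 4, 9}
Tree: B1–B2, B2–B3, B3–B4, B4–B5, B5–B6, B6–B7

The largest bag has 3 vertices, giving width 2; this decomposition certifies tw(G) ≤ 2. For the lower bound, G contains the cycle 4–7–6–3–5–1–8–9–2–4, so G is not a forest; only forests have treewidth ≤ 1, hence tw(G) ≥ 2. Therefore the treewidth is 2.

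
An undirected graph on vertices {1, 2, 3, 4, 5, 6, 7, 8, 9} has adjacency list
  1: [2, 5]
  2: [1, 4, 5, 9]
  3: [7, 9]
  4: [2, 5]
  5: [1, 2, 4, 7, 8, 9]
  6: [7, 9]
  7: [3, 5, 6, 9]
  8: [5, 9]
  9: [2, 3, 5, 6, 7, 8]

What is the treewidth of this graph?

2

A width-2 tree decomposition is:
Bags: B1 = {2, 5, 9}  B2 = {5, 7, 9}  B3 = {3, 7, 9}  B4 = {1, 2, 5}  B5 = {2, 4, 5}  B6 = {6, 7, 9}  B7 = {5, 8, 9}
Tree: B1–B2, B2–B3, B1–B4, B1–B5, B3–B6, B2–B7
Each bag holds 3 vertices, so the decomposition has width 2, which upper-bounds the treewidth. For the lower bound, the 3 vertices {3, 7, 9} are pairwise adjacent, and any tree decomposition puts a clique entirely inside one bag — forcing width ≥ 2. The upper and lower bounds meet at 2, so that is the treewidth.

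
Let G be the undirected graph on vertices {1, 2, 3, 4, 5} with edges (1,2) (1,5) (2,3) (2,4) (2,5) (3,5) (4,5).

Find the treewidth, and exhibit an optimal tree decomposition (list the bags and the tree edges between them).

Treewidth 2.
Bags: B1 = {1, 2, 5}  B2 = {2, 4, 5}  B3 = {2, 3, 5}
Tree: B1–B2, B1–B3

Every bag has size at most 3, so the width is 3 − 1 = 2 and tw(G) ≤ 2. On the other hand G contains the 3-clique {1, 2, 5}. A clique must lie in a single bag of any decomposition, so no decomposition can have width below 2. Combining the bounds, tw(G) = 2.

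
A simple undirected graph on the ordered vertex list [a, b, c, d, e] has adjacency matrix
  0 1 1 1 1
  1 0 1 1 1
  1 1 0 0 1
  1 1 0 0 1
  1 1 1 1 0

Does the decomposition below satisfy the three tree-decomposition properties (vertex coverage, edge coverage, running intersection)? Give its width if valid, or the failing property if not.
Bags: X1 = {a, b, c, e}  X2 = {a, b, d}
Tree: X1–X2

A tree decomposition must satisfy three properties: every vertex lies in some bag; for every edge, both endpoints lie together in some bag; and for every vertex, the bags containing it form a connected subtree. Here edge (e,d) lies in no bag, so the decomposition is invalid.

No — edge (e,d) lies in no bag.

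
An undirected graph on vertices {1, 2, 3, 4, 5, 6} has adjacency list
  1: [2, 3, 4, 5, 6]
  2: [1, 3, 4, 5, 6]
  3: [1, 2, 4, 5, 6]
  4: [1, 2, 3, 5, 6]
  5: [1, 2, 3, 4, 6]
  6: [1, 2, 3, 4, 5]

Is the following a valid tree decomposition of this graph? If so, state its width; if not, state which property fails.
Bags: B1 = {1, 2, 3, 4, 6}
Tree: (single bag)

No — vertex 5 appears in no bag.

A tree decomposition must satisfy three properties: every vertex lies in some bag; for every edge, both endpoints lie together in some bag; and for every vertex, the bags containing it form a connected subtree. Here vertex 5 appears in no bag, so the decomposition is invalid.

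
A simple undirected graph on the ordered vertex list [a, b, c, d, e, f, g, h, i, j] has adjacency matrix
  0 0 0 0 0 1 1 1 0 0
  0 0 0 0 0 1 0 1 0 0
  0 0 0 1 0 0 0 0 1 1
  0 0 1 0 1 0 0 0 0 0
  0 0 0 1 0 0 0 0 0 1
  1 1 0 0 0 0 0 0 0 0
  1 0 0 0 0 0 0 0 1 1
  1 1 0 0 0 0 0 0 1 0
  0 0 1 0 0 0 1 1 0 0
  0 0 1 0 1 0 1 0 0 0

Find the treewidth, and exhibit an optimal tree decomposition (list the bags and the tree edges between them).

Each bag holds 3 vertices, so the decomposition has width 2, which upper-bounds the treewidth. Since b–f–a–h–b is a cycle in G, G is not acyclic. Forests are exactly the graphs of treewidth ≤ 1, so tw(G) ≥ 2. Hence tw(G) = 2 exactly.

Treewidth 2.
One such decomposition:
Bags: B1 = {b, f, h}  B2 = {a, f, h}  B3 = {a, h, i}  B4 = {a, g, i}  B5 = {c, g, i}  B6 = {c, g, j}  B7 = {c, d, j}  B8 = {d, e, j}
Tree: B1–B2, B2–B3, B3–B4, B4–B5, B5–B6, B6–B7, B7–B8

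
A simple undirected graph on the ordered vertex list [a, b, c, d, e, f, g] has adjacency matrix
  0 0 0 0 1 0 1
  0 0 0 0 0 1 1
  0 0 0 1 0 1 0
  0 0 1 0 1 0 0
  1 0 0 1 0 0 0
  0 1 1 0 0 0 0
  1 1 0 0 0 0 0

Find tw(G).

A width-2 tree decomposition is:
Bags: B1 = {b, c, f}  B2 = {b, c, d}  B3 = {b, d, e}  B4 = {a, b, e}  B5 = {a, b, g}
Tree: B1–B2, B2–B3, B3–B4, B4–B5
Each bag holds 3 vertices, so the decomposition has width 2, which upper-bounds the treewidth. Since b–f–c–d–e–a–g–b is a cycle in G, G is not acyclic. Forests are exactly the graphs of treewidth ≤ 1, so tw(G) ≥ 2. The upper and lower bounds meet at 2, so that is the treewidth.

2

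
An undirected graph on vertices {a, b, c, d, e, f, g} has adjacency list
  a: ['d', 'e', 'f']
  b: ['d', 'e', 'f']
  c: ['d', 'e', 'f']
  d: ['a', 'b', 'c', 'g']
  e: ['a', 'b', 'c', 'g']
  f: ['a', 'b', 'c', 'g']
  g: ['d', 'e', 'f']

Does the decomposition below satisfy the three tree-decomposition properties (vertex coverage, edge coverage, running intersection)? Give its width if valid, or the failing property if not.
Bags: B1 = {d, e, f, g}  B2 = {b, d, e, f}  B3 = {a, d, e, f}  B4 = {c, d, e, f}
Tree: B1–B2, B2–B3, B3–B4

Yes; width 3.

Checking the three conditions: (i) the bags cover all of {a, b, c, d, e, f, g}; (ii) for each edge, some bag contains both endpoints; (iii) the bags containing any fixed vertex form a subtree. All hold, so the decomposition is valid with width 4 − 1 = 3.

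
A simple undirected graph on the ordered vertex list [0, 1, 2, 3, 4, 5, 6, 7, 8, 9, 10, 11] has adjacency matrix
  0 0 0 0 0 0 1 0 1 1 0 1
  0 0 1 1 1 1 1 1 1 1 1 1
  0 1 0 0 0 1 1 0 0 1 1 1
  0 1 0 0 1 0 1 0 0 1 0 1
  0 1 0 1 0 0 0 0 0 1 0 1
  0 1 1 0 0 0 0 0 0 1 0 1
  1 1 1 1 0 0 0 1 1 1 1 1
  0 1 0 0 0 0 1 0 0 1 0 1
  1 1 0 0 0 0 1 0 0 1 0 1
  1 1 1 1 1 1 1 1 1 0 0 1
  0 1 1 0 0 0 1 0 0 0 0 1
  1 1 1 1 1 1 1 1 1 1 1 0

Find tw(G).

4

A width-4 tree decomposition is:
Bags: B1 = {1, 2, 6, 9, 11}  B2 = {1, 3, 6, 9, 11}  B3 = {1, 6, 8, 9, 11}  B4 = {0, 6, 8, 9, 11}  B5 = {1, 2, 5, 9, 11}  B6 = {1, 6, 7, 9, 11}  B7 = {1, 3, 4, 9, 11}  B8 = {1, 2, 6, 10, 11}
Tree: B1–B2, B1–B3, B3–B4, B1–B5, B1–B6, B2–B7, B1–B8
The largest bag has 5 vertices, giving width 4; this decomposition certifies tw(G) ≤ 4. Conversely, {0, 6, 8, 9, 11} is a clique of size 5, and the vertices of any clique must share a bag in every tree decomposition; so some bag has ≥ 5 vertices and tw(G) ≥ 4. Hence tw(G) = 4 exactly.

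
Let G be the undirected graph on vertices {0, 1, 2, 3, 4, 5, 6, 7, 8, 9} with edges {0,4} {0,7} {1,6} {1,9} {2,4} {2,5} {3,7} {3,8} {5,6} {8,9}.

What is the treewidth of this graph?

2

A width-2 tree decomposition is:
Bags: B1 = {2, 5, 6}  B2 = {2, 4, 6}  B3 = {0, 4, 6}  B4 = {0, 6, 7}  B5 = {3, 6, 7}  B6 = {3, 6, 8}  B7 = {6, 8, 9}  B8 = {1, 6, 9}
Tree: B1–B2, B2–B3, B3–B4, B4–B5, B5–B6, B6–B7, B7–B8
Every bag has size at most 3, so the width is 3 − 1 = 2 and tw(G) ≤ 2. The edges 6–5–2–4–0–7–3–8–9–1–6 form a cycle, so G is not a tree and its treewidth is at least 2. Hence tw(G) = 2 exactly.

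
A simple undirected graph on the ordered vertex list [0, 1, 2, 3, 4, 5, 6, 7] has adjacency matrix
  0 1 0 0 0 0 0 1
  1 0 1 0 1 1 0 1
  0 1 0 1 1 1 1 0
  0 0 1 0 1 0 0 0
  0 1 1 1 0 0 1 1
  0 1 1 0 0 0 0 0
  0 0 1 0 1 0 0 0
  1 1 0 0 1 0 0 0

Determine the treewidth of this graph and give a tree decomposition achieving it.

Treewidth 2.
Bags: B1 = {1, 2, 4}  B2 = {2, 3, 4}  B3 = {1, 4, 7}  B4 = {1, 2, 5}  B5 = {0, 1, 7}  B6 = {2, 4, 6}
Tree: B1–B2, B1–B3, B1–B4, B3–B5, B1–B6

Each bag holds 3 vertices, so the decomposition has width 2, which upper-bounds the treewidth. For the lower bound, the 3 vertices {0, 1, 7} are pairwise adjacent, and any tree decomposition puts a clique entirely inside one bag — forcing width ≥ 2. Combining the bounds, tw(G) = 2.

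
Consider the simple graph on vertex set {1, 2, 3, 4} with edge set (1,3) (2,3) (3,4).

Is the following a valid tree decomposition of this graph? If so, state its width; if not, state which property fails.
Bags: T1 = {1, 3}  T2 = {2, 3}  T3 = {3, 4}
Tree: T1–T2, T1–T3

Vertex coverage: the bags together contain {1, 2, 3, 4}, the full vertex set. Edge coverage: each edge of G has both endpoints in at least one bag. Running intersection: for every vertex, the bags containing it form a connected subtree. All three properties hold, so this is a valid tree decomposition of width max|bag| − 1 = 1, and hence tw(G) ≤ 1.

Yes; width 1.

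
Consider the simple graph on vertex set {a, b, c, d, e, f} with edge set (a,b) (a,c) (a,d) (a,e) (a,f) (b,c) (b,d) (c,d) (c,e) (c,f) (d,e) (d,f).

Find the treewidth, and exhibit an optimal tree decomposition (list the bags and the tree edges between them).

Each bag holds 4 vertices, so the decomposition has width 3, which upper-bounds the treewidth. On the other hand G contains the 4-clique {a, c, d, e}. A clique must lie in a single bag of any decomposition, so no decomposition can have width below 3. Combining the bounds, tw(G) = 3.

Treewidth 3.
Bags: B1 = {a, b, c, d}  B2 = {a, c, d, e}  B3 = {a, c, d, f}
Tree: B1–B2, B1–B3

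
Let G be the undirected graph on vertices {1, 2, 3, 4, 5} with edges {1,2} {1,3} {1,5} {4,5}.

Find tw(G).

A width-1 tree decomposition is:
Bags: B1 = {1, 5}  B2 = {4, 5}  B3 = {1, 3}  B4 = {1, 2}
Tree: B1–B2, B1–B3, B1–B4
The largest bag has 2 vertices, giving width 1; this decomposition certifies tw(G) ≤ 1. G has an edge, so its treewidth is at least 1. Hence tw(G) = 1 exactly.

1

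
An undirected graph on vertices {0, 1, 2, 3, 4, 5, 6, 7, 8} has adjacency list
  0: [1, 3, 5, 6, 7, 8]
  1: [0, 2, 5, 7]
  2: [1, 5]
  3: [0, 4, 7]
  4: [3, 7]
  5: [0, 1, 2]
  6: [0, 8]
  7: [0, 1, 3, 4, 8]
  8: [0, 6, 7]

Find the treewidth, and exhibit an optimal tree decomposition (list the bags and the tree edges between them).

Treewidth 2.
Bags: B1 = {0, 1, 5}  B2 = {0, 1, 7}  B3 = {1, 2, 5}  B4 = {0, 7, 8}  B5 = {0, 3, 7}  B6 = {3, 4, 7}  B7 = {0, 6, 8}
Tree: B1–B2, B1–B3, B2–B4, B2–B5, B5–B6, B4–B7

Each bag holds 3 vertices, so the decomposition has width 2, which upper-bounds the treewidth. For the lower bound, the 3 vertices {0, 1, 5} are pairwise adjacent, and any tree decomposition puts a clique entirely inside one bag — forcing width ≥ 2. The upper and lower bounds meet at 2, so that is the treewidth.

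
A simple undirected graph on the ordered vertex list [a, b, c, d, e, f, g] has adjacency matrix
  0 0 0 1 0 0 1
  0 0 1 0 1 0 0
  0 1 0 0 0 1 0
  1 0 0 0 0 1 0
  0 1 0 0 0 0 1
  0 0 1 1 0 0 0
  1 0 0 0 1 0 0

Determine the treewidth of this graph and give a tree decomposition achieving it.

The largest bag has 3 vertices, giving width 2; this decomposition certifies tw(G) ≤ 2. Since f–c–b–e–g–a–d–f is a cycle in G, G is not acyclic. Forests are exactly the graphs of treewidth ≤ 1, so tw(G) ≥ 2. Therefore the treewidth is 2.

Treewidth 2.
One such decomposition:
Bags: B1 = {b, c, f}  B2 = {b, e, f}  B3 = {e, f, g}  B4 = {a, f, g}  B5 = {a, d, f}
Tree: B1–B2, B2–B3, B3–B4, B4–B5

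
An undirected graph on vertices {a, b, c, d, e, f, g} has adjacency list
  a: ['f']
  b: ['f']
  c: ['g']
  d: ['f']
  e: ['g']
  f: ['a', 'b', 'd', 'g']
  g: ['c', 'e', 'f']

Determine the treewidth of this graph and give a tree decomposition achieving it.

Treewidth 1.
Bags: B1 = {a, f}  B2 = {f, g}  B3 = {e, g}  B4 = {c, g}  B5 = {b, f}  B6 = {d, f}
Tree: B1–B2, B2–B3, B3–B4, B1–B5, B1–B6

Each bag holds 2 vertices, so the decomposition has width 1, which upper-bounds the treewidth. Any graph with an edge has treewidth ≥ 1, and G has the edge a–f. The upper and lower bounds meet at 1, so that is the treewidth.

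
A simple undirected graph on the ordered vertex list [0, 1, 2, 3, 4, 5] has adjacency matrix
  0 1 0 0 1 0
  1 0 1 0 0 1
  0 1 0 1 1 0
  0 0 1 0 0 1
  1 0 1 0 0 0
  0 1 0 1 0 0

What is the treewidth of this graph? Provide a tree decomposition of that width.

The largest bag has 3 vertices, giving width 2; this decomposition certifies tw(G) ≤ 2. For the lower bound, G contains the cycle 3–5–1–2–3, so G is not a forest; only forests have treewidth ≤ 1, hence tw(G) ≥ 2. The upper and lower bounds meet at 2, so that is the treewidth.

Treewidth 2.
One optimal decomposition is:
Bags: B1 = {2, 3, 5}  B2 = {1, 2, 5}  B3 = {1, 2, 4}  B4 = {0, 1, 4}
Tree: B1–B2, B2–B3, B3–B4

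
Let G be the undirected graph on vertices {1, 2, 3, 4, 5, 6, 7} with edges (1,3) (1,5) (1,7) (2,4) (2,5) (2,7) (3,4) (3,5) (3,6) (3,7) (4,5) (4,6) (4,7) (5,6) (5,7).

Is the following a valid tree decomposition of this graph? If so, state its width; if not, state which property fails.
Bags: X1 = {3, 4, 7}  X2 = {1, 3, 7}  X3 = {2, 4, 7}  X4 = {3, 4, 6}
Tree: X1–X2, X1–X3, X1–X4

A tree decomposition must satisfy three properties: every vertex lies in some bag; for every edge, both endpoints lie together in some bag; and for every vertex, the bags containing it form a connected subtree. Here vertex 5 appears in no bag, so the decomposition is invalid.

No — vertex 5 appears in no bag.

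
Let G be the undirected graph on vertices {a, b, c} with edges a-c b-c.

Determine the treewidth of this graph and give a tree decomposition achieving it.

Every bag has size at most 2, so the width is 2 − 1 = 1 and tw(G) ≤ 1. G has an edge, so its treewidth is at least 1. Hence tw(G) = 1 exactly.

Treewidth 1.
One optimal decomposition is:
Bags: B1 = {a, c}  B2 = {b, c}
Tree: B1–B2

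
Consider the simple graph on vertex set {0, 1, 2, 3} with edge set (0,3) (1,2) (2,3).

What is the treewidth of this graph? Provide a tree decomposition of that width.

Treewidth 1.
One such decomposition:
Bags: B1 = {1, 2}  B2 = {2, 3}  B3 = {0, 3}
Tree: B1–B2, B2–B3

Every bag has size at most 2, so the width is 2 − 1 = 1 and tw(G) ≤ 1. Any graph with an edge has treewidth ≥ 1, and G has the edge 1–2. Combining the bounds, tw(G) = 1.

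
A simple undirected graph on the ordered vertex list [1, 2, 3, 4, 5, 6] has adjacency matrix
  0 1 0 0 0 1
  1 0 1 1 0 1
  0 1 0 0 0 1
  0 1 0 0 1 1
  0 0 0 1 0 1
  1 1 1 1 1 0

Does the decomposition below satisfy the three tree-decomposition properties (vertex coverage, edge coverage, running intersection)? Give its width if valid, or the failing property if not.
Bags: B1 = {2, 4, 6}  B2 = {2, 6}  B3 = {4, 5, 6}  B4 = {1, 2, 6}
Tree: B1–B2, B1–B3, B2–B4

No — vertex 3 appears in no bag.

A tree decomposition must satisfy three properties: every vertex lies in some bag; for every edge, both endpoints lie together in some bag; and for every vertex, the bags containing it form a connected subtree. Here vertex 3 appears in no bag, so the decomposition is invalid.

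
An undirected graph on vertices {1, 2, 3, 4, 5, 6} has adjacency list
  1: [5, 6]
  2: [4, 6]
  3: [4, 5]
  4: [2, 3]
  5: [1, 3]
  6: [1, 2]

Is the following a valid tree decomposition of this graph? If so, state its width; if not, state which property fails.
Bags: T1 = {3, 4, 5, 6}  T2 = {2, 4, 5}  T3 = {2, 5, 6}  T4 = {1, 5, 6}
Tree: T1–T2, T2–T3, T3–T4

A tree decomposition must satisfy three properties: every vertex lies in some bag; for every edge, both endpoints lie together in some bag; and for every vertex, the bags containing it form a connected subtree. Here bags containing vertex 6 are not connected in the tree, so the decomposition is invalid.

No — bags containing vertex 6 are not connected in the tree.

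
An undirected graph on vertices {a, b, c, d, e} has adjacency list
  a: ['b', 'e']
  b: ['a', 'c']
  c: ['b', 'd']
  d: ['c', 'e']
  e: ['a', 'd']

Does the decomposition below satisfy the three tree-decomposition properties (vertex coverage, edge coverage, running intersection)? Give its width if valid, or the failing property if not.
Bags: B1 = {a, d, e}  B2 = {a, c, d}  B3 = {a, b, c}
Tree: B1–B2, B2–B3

Vertex coverage: the bags together contain {a, b, c, d, e}, the full vertex set. Edge coverage: each edge of G has both endpoints in at least one bag. Running intersection: for every vertex, the bags containing it form a connected subtree. All three properties hold, so this is a valid tree decomposition of width max|bag| − 1 = 2, and hence tw(G) ≤ 2.

Yes; width 2.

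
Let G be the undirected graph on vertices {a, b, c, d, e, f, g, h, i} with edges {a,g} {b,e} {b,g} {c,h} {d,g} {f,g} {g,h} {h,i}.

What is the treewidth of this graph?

A width-1 tree decomposition is:
Bags: B1 = {b, g}  B2 = {g, h}  B3 = {d, g}  B4 = {f, g}  B5 = {b, e}  B6 = {a, g}  B7 = {c, h}  B8 = {h, i}
Tree: B1–B2, B1–B3, B1–B4, B1–B5, B3–B6, B2–B7, B2–B8
The largest bag has 2 vertices, giving width 1; this decomposition certifies tw(G) ≤ 1. G has an edge, so its treewidth is at least 1. The upper and lower bounds meet at 1, so that is the treewidth.

1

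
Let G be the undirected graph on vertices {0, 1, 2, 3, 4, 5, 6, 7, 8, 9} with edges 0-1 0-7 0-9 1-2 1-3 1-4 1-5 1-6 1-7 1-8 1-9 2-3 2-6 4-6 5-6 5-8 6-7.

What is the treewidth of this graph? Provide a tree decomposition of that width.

Treewidth 2.
Bags: B1 = {1, 5, 6}  B2 = {1, 2, 6}  B3 = {1, 4, 6}  B4 = {1, 6, 7}  B5 = {1, 2, 3}  B6 = {0, 1, 7}  B7 = {1, 5, 8}  B8 = {0, 1, 9}
Tree: B1–B2, B2–B3, B2–B4, B2–B5, B4–B6, B1–B7, B6–B8

Every bag has size at most 3, so the width is 3 − 1 = 2 and tw(G) ≤ 2. Conversely, {0, 1, 9} is a clique of size 3, and the vertices of any clique must share a bag in every tree decomposition; so some bag has ≥ 3 vertices and tw(G) ≥ 2. The upper and lower bounds meet at 2, so that is the treewidth.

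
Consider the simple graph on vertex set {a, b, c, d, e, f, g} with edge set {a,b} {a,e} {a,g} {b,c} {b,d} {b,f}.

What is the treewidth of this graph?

1

A width-1 tree decomposition is:
Bags: B1 = {a, e}  B2 = {a, g}  B3 = {a, b}  B4 = {b, f}  B5 = {b, d}  B6 = {b, c}
Tree: B1–B2, B2–B3, B3–B4, B3–B5, B4–B6
The largest bag has 2 vertices, giving width 1; this decomposition certifies tw(G) ≤ 1. Since G has at least one edge (e.g. e–a), it is not an edgeless graph, so tw(G) ≥ 1. Therefore the treewidth is 1.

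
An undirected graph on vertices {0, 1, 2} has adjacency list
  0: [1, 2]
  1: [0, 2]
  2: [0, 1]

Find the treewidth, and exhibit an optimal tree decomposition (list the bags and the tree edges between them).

With just one bag of size 3, the width is 3 − 1 = 2, so tw(G) ≤ 2. Conversely, {0, 1, 2} is a clique of size 3, and the vertices of any clique must share a bag in every tree decomposition; so some bag has ≥ 3 vertices and tw(G) ≥ 2. Combining the bounds, tw(G) = 2.

Treewidth 2.
Bags: B1 = {0, 1, 2}
Tree: (single bag)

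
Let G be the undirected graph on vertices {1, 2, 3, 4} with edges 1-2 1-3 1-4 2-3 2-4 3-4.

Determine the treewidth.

3

A width-3 tree decomposition is:
Bags: B1 = {1, 2, 3, 4}
Tree: (single bag)
With just one bag of size 4, the width is 4 − 1 = 3, so tw(G) ≤ 3. Conversely, {1, 2, 3, 4} is a clique of size 4, and the vertices of any clique must share a bag in every tree decomposition; so some bag has ≥ 4 vertices and tw(G) ≥ 3. Combining the bounds, tw(G) = 3.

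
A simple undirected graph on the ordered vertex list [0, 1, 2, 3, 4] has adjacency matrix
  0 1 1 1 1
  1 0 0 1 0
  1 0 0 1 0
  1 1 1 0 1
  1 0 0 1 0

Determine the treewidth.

A width-2 tree decomposition is:
Bags: B1 = {0, 2, 3}  B2 = {0, 1, 3}  B3 = {0, 3, 4}
Tree: B1–B2, B1–B3
The largest bag has 3 vertices, giving width 2; this decomposition certifies tw(G) ≤ 2. On the other hand G contains the 3-clique {0, 1, 3}. A clique must lie in a single bag of any decomposition, so no decomposition can have width below 2. The upper and lower bounds meet at 2, so that is the treewidth.

2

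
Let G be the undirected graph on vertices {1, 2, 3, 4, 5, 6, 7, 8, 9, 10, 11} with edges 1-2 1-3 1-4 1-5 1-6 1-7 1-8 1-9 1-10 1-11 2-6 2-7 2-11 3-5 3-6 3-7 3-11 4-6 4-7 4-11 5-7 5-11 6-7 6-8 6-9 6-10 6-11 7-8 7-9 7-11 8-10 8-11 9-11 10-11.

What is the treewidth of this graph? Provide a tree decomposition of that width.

Each bag holds 5 vertices, so the decomposition has width 4, which upper-bounds the treewidth. On the other hand G contains the 5-clique {1, 3, 5, 7, 11}. A clique must lie in a single bag of any decomposition, so no decomposition can have width below 4. The upper and lower bounds meet at 4, so that is the treewidth.

Treewidth 4.
Bags: B1 = {1, 6, 7, 9, 11}  B2 = {1, 3, 6, 7, 11}  B3 = {1, 4, 6, 7, 11}  B4 = {1, 3, 5, 7, 11}  B5 = {1, 6, 7, 8, 11}  B6 = {1, 6, 8, 10, 11}  B7 = {1, 2, 6, 7, 11}
Tree: B1–B2, B2–B3, B2–B4, B1–B5, B5–B6, B5–B7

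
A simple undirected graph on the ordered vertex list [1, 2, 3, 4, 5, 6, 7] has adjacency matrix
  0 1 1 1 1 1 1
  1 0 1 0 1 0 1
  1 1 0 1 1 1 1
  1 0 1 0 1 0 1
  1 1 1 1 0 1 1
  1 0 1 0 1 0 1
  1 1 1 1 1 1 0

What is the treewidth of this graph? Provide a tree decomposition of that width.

Every bag has size at most 5, so the width is 5 − 1 = 4 and tw(G) ≤ 4. On the other hand G contains the 5-clique {1, 2, 3, 5, 7}. A clique must lie in a single bag of any decomposition, so no decomposition can have width below 4. The upper and lower bounds meet at 4, so that is the treewidth.

Treewidth 4.
One optimal decomposition is:
Bags: B1 = {1, 2, 3, 5, 7}  B2 = {1, 3, 4, 5, 7}  B3 = {1, 3, 5, 6, 7}
Tree: B1–B2, B1–B3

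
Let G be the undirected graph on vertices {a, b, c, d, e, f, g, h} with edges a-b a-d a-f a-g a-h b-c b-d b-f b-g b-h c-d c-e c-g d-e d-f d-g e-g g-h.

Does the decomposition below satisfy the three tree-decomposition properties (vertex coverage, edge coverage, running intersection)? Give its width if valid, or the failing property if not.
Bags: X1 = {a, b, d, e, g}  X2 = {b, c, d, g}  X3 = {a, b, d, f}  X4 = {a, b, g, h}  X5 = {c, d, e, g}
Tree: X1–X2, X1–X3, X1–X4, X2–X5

A tree decomposition must satisfy three properties: every vertex lies in some bag; for every edge, both endpoints lie together in some bag; and for every vertex, the bags containing it form a connected subtree. Here bags containing vertex e are not connected in the tree, so the decomposition is invalid.

No — bags containing vertex e are not connected in the tree.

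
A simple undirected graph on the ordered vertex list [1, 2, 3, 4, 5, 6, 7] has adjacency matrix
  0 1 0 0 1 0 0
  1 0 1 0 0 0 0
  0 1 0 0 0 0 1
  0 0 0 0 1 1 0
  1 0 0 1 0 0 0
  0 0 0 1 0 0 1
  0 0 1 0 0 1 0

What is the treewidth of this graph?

2

A width-2 tree decomposition is:
Bags: B1 = {2, 3, 7}  B2 = {1, 2, 7}  B3 = {1, 5, 7}  B4 = {4, 5, 7}  B5 = {4, 6, 7}
Tree: B1–B2, B2–B3, B3–B4, B4–B5
Each bag holds 3 vertices, so the decomposition has width 2, which upper-bounds the treewidth. Since 7–3–2–1–5–4–6–7 is a cycle in G, G is not acyclic. Forests are exactly the graphs of treewidth ≤ 1, so tw(G) ≥ 2. Therefore the treewidth is 2.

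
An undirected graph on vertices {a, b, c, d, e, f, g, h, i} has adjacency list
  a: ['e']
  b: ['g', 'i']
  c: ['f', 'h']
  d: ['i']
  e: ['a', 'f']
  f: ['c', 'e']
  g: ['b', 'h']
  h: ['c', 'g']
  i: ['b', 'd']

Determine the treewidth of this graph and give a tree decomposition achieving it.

Treewidth 1.
One such decomposition:
Bags: B1 = {d, i}  B2 = {b, i}  B3 = {b, g}  B4 = {g, h}  B5 = {c, h}  B6 = {c, f}  B7 = {e, f}  B8 = {a, e}
Tree: B1–B2, B2–B3, B3–B4, B4–B5, B5–B6, B6–B7, B7–B8

The largest bag has 2 vertices, giving width 1; this decomposition certifies tw(G) ≤ 1. Since G has at least one edge (e.g. d–i), it is not an edgeless graph, so tw(G) ≥ 1. The upper and lower bounds meet at 1, so that is the treewidth.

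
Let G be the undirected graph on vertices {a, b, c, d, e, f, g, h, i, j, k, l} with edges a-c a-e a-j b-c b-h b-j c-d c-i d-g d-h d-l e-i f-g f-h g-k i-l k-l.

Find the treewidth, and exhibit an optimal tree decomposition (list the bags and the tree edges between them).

Treewidth 3.
Bags: B1 = {f, g, h, k}  B2 = {d, g, h, k}  B3 = {d, h, k, l}  B4 = {b, d, h, l}  B5 = {b, c, d, l}  B6 = {b, c, i, l}  B7 = {b, c, i, j}  B8 = {a, c, i, j}  B9 = {a, e, i, j}
Tree: B1–B2, B2–B3, B3–B4, B4–B5, B5–B6, B6–B7, B7–B8, B8–B9

Each bag holds 4 vertices, so the decomposition has width 3, which upper-bounds the treewidth. For the lower bound: the 4 vertex sets {f,g,k}, {h}, {d}, {b,c,i,l} are disjoint, each induces a connected subgraph, and every pair is joined by at least one edge of G. Contracting each set to a single vertex therefore yields K_{4} as a minor, and since treewidth is minor-monotone, tw(G) ≥ tw(K_{4}) = 3. Therefore the treewidth is 3.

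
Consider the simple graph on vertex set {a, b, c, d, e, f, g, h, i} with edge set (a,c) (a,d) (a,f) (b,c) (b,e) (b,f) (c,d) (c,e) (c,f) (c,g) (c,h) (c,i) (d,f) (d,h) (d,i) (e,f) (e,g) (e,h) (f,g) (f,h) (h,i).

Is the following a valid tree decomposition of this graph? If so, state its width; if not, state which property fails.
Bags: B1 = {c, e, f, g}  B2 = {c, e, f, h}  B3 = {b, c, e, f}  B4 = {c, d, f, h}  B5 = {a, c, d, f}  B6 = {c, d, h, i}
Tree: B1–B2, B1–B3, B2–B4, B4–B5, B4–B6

Yes; width 3.

Vertex coverage: the bags together contain {a, b, c, d, e, f, g, h, i}, the full vertex set. Edge coverage: each edge of G has both endpoints in at least one bag. Running intersection: for every vertex, the bags containing it form a connected subtree. All three properties hold, so this is a valid tree decomposition of width max|bag| − 1 = 3, and hence tw(G) ≤ 3.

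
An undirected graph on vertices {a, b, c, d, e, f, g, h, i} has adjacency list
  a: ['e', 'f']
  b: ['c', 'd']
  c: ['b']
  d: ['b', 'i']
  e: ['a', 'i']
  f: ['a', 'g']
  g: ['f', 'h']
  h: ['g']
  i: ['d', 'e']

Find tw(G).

A width-1 tree decomposition is:
Bags: B1 = {b, c}  B2 = {b, d}  B3 = {d, i}  B4 = {e, i}  B5 = {a, e}  B6 = {a, f}  B7 = {f, g}  B8 = {g, h}
Tree: B1–B2, B2–B3, B3–B4, B4–B5, B5–B6, B6–B7, B7–B8
Each bag holds 2 vertices, so the decomposition has width 1, which upper-bounds the treewidth. Any graph with an edge has treewidth ≥ 1, and G has the edge c–b. Therefore the treewidth is 1.

1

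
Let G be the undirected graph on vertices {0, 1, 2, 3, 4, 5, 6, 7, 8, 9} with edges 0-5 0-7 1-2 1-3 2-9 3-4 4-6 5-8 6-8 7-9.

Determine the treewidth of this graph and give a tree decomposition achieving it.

Every bag has size at most 3, so the width is 3 − 1 = 2 and tw(G) ≤ 2. For the lower bound, G contains the cycle 5–8–6–4–3–1–2–9–7–0–5, so G is not a forest; only forests have treewidth ≤ 1, hence tw(G) ≥ 2. Hence tw(G) = 2 exactly.

Treewidth 2.
One such decomposition:
Bags: B1 = {5, 6, 8}  B2 = {4, 5, 6}  B3 = {3, 4, 5}  B4 = {1, 3, 5}  B5 = {1, 2, 5}  B6 = {2, 5, 9}  B7 = {5, 7, 9}  B8 = {0, 5, 7}
Tree: B1–B2, B2–B3, B3–B4, B4–B5, B5–B6, B6–B7, B7–B8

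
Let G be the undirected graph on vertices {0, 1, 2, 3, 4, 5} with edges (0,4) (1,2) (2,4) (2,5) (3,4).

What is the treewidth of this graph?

1

A width-1 tree decomposition is:
Bags: B1 = {2, 4}  B2 = {3, 4}  B3 = {2, 5}  B4 = {1, 2}  B5 = {0, 4}
Tree: B1–B2, B1–B3, B3–B4, B1–B5
The largest bag has 2 vertices, giving width 1; this decomposition certifies tw(G) ≤ 1. Since G has at least one edge (e.g. 4–2), it is not an edgeless graph, so tw(G) ≥ 1. Hence tw(G) = 1 exactly.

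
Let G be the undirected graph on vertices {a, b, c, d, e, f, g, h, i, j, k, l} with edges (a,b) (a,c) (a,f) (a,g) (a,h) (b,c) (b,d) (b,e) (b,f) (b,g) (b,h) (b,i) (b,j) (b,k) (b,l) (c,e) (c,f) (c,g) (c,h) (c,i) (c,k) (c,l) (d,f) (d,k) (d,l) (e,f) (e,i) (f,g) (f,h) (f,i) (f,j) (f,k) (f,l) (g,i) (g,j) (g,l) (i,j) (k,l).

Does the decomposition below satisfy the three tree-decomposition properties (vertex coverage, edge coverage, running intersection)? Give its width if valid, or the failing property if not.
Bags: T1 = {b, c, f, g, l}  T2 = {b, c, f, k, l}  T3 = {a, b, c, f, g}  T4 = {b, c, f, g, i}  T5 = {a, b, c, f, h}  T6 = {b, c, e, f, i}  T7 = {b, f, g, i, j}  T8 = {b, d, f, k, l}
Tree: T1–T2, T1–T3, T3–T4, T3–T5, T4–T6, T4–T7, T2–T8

Yes; width 4.

Every vertex of G appears in some bag (union = {a, b, c, d, e, f, g, h, i, j, k, l}); every edge is covered by a bag; and for each vertex v the set of bags containing v is connected in the bag tree. The decomposition is therefore valid. The largest bag has 5 vertices, so the width is 4.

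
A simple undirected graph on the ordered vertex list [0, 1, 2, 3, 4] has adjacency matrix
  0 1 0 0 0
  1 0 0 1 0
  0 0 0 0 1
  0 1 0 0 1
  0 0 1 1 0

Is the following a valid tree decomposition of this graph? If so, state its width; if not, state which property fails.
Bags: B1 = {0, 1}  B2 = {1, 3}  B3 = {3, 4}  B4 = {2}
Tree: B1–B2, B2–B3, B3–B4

A tree decomposition must satisfy three properties: every vertex lies in some bag; for every edge, both endpoints lie together in some bag; and for every vertex, the bags containing it form a connected subtree. Here edge (4,2) lies in no bag, so the decomposition is invalid.

No — edge (4,2) lies in no bag.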